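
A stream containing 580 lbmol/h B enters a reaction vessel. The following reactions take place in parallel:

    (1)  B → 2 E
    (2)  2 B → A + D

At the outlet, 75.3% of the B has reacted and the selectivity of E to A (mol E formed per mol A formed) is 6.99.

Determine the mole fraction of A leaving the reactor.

Conversion of B: B consumed = 0.753 × 580 = 436.7 lbmol/h = 1ξ₁ + 2ξ₂.
Selectivity: 2ξ₁ / (1ξ₂) = 6.99 → ξ₁ = 3.495 ξ₂.
Substitute: (1·3.495 + 2) ξ₂ = 436.7 → ξ₂ = 79.48 lbmol/h, ξ₁ = 277.8 lbmol/h.
Outlet amounts (n = n₀ + Σ ν·ξ):
  B: 580 − 1(277.8) − 2(79.48) = 143.3
  E: 0 + 2(277.8) = 555.6
  A: 0 + 1(79.48) = 79.48
  D: 0 + 1(79.48) = 79.48
Total out = 857.8 lbmol/h; y_A = 79.48 / 857.8 = 0.09266.

0.0927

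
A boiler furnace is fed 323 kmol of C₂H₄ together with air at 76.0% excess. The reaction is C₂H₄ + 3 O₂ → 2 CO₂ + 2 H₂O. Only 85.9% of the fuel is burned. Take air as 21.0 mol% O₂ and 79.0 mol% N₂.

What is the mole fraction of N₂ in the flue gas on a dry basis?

Stoichiometric O₂ = 3 × 323 = 969 kmol; O₂ fed = 969 × 1.760 = 1705 kmol.
N₂ fed = 1705 × 79/21 = 6416 kmol.
Fuel reacted = 0.859 × 323 → ξ = 277.5 kmol.
Outlet (n = n₀ + ν ξ):
  C₂H₄: 323 − 1(277.5) = 45.54
  O₂: 1705 − 3(277.5) = 873.1
  N₂: 6416 (inert)
  CO₂: 0 + 2(277.5) = 554.9
  H₂O: 0 + 2(277.5) = 554.9
Dry total = 7889 kmol; y_N₂ (dry) = 6416 / 7889 = 0.8132.

0.813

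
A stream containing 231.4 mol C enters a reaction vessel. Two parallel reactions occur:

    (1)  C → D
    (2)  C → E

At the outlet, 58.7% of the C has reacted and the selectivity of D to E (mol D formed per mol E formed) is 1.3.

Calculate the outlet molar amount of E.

59.1 mol

Conversion of C: C consumed = 0.587 × 231.4 = 135.8 mol = 1ξ₁ + 1ξ₂.
Selectivity: 1ξ₁ / (1ξ₂) = 1.3 → ξ₁ = 1.3 ξ₂.
Substitute: (1·1.3 + 1) ξ₂ = 135.8 → ξ₂ = 59.06 mol, ξ₁ = 76.77 mol.
Outlet amounts (n = n₀ + Σ ν·ξ):
  C: 231.4 − 1(76.77) − 1(59.06) = 95.57
  D: 0 + 1(76.77) = 76.77
  E: 0 + 1(59.06) = 59.06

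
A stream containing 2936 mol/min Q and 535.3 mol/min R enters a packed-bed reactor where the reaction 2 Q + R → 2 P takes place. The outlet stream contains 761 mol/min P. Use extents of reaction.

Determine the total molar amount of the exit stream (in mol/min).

3090 mol/min

For P: n = n₀ + 2ξ → 761 = 0 + 2ξ, giving ξ = 380.5 mol/min.
Outlet amounts (n = n₀ + ν ξ):
  Q: 2936 − 2(380.5) = 2175
  R: 535.3 − 1(380.5) = 154.8
  P: 0 + 2(380.5) = 761
Total out = 2175 + 154.8 + 761 = 3091 mol/min.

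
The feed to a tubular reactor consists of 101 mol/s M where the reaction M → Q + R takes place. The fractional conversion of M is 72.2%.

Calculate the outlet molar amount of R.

M reacted = 0.722 × 101 = 72.92 mol/s; ν_M = −1, so ξ = 72.92/1 = 72.92 mol/s.
Outlet amounts (n = n₀ + ν ξ):
  M: 101 − 1(72.92) = 28.08
  Q: 0 + 1(72.92) = 72.92
  R: 0 + 1(72.92) = 72.92

72.9 mol/s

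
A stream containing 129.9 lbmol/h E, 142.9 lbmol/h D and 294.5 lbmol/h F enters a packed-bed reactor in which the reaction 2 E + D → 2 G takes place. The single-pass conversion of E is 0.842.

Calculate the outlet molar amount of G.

E reacted = 0.842 × 129.9 = 109.4 lbmol/h; ν_E = −2, so ξ = 109.4/2 = 54.69 lbmol/h.
Outlet amounts (n = n₀ + ν ξ):
  E: 129.9 − 2(54.69) = 20.52
  D: 142.9 − 1(54.69) = 88.21
  G: 0 + 2(54.69) = 109.4
  F: 294.5 (inert)

109 lbmol/h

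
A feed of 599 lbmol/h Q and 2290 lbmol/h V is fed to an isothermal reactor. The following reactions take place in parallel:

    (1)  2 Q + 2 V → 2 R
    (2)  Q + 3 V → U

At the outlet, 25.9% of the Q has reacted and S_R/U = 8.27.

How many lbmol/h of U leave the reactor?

16.7 lbmol/h

Conversion of Q: Q consumed = 0.259 × 599 = 155.1 lbmol/h = 2ξ₁ + 1ξ₂.
Selectivity: 2ξ₁ / (1ξ₂) = 8.27 → ξ₁ = 4.135 ξ₂.
Substitute: (2·4.135 + 1) ξ₂ = 155.1 → ξ₂ = 16.74 lbmol/h, ξ₁ = 69.2 lbmol/h.
Outlet amounts (n = n₀ + Σ ν·ξ):
  Q: 599 − 2(69.2) − 1(16.74) = 443.9
  V: 2290 − 2(69.2) − 3(16.74) = 2101
  R: 0 + 2(69.2) = 138.4
  U: 0 + 1(16.74) = 16.74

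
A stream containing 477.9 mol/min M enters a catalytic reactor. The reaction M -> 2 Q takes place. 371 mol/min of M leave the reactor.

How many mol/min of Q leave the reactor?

214 mol/min

For M: n = n₀ − 1ξ → 371 = 477.9 − 1ξ, giving ξ = 106.9 mol/min.
Outlet amounts (n = n₀ + ν ξ):
  M: 477.9 − 1(106.9) = 371
  Q: 0 + 2(106.9) = 213.8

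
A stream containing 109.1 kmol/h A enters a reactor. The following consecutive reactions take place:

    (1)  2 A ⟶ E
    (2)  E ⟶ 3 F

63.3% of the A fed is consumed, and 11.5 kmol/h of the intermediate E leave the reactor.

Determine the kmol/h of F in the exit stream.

Conversion of A: A consumed = 2ξ₁ = 0.633 × 109.1 → ξ₁ = 34.53 kmol/h.
E balance: n_E = 0 + 1ξ₁ − 1ξ₂ = 11.5 → ξ₂ = (1·34.53 − 11.5)/1 = 23.03 kmol/h.
Outlet amounts (n = n₀ + Σ ν·ξ):
  A: 109.1 − 2(34.53) = 40.04
  E: 0 + 1(34.53) − 1(23.03) = 11.5
  F: 0 + 3(23.03) = 69.09

69.1 kmol/h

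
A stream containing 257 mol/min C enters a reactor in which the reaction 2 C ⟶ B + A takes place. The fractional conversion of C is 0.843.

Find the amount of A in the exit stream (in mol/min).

C reacted = 0.843 × 257 = 216.7 mol/min; ν_C = −2, so ξ = 216.7/2 = 108.3 mol/min.
Outlet amounts (n = n₀ + ν ξ):
  C: 257 − 2(108.3) = 40.35
  B: 0 + 1(108.3) = 108.3
  A: 0 + 1(108.3) = 108.3

108 mol/min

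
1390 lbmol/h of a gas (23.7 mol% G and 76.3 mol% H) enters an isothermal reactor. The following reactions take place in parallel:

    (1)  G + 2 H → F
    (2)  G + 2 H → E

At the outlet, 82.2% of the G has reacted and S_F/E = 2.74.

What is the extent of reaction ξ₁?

ξ₁ = 198 lbmol/h

Conversion of G: G consumed = 0.822 × 329.4 = 270.8 lbmol/h = 1ξ₁ + 1ξ₂.
Selectivity: 1ξ₁ / (1ξ₂) = 2.74 → ξ₁ = 2.74 ξ₂.
Substitute: (1·2.74 + 1) ξ₂ = 270.8 → ξ₂ = 72.4 lbmol/h, ξ₁ = 198.4 lbmol/h.
Outlet amounts (n = n₀ + Σ ν·ξ):
  G: 329.4 − 1(198.4) − 1(72.4) = 58.64
  H: 1061 − 2(198.4) − 2(72.4) = 519
  F: 0 + 1(198.4) = 198.4
  E: 0 + 1(72.4) = 72.4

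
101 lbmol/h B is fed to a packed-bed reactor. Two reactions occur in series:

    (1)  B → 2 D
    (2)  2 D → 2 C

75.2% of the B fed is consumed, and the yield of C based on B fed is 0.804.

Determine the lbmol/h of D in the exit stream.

70.7 lbmol/h

Conversion of B: B consumed = 1ξ₁ = 0.752 × 101 → ξ₁ = 75.95 lbmol/h.
Yield of C: 2ξ₂ / 101 = 0.804 → ξ₂ = 40.6 lbmol/h.
Outlet amounts (n = n₀ + Σ ν·ξ):
  B: 101 − 1(75.95) = 25.05
  D: 0 + 2(75.95) − 2(40.6) = 70.7
  C: 0 + 2(40.6) = 81.2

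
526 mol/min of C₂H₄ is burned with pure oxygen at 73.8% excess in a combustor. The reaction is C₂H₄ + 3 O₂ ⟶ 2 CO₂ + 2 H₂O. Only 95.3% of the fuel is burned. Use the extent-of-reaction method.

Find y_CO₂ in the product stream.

Stoichiometric O₂ = 3 × 526 = 1578 mol/min; O₂ fed = 1578 × 1.738 = 2743 mol/min.
Fuel reacted = 0.953 × 526 → ξ = 501.3 mol/min.
Outlet (n = n₀ + ν ξ):
  C₂H₄: 526 − 1(501.3) = 24.72
  O₂: 2743 − 3(501.3) = 1239
  CO₂: 0 + 2(501.3) = 1003
  H₂O: 0 + 2(501.3) = 1003
Total out = 3269 mol/min; y_CO₂ = 1003 / 3269 = 0.3067.

0.307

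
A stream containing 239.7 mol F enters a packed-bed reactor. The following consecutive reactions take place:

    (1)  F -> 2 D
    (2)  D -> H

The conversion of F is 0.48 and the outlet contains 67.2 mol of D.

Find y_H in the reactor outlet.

0.459

Conversion of F: F consumed = 1ξ₁ = 0.48 × 239.7 → ξ₁ = 115.1 mol.
D balance: n_D = 0 + 2ξ₁ − 1ξ₂ = 67.2 → ξ₂ = (2·115.1 − 67.2)/1 = 162.9 mol.
Outlet amounts (n = n₀ + Σ ν·ξ):
  F: 239.7 − 1(115.1) = 124.6
  D: 0 + 2(115.1) − 1(162.9) = 67.2
  H: 0 + 1(162.9) = 162.9
Total out = 354.8 mol; y_H = 162.9 / 354.8 = 0.4592.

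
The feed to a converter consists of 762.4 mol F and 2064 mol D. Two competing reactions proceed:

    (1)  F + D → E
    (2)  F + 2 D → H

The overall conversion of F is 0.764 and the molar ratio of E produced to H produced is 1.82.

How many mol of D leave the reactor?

1270 mol

Conversion of F: F consumed = 0.764 × 762.4 = 582.5 mol = 1ξ₁ + 1ξ₂.
Selectivity: 1ξ₁ / (1ξ₂) = 1.82 → ξ₁ = 1.82 ξ₂.
Substitute: (1·1.82 + 1) ξ₂ = 582.5 → ξ₂ = 206.6 mol, ξ₁ = 375.9 mol.
Outlet amounts (n = n₀ + Σ ν·ξ):
  F: 762.4 − 1(375.9) − 1(206.6) = 179.9
  D: 2064 − 1(375.9) − 2(206.6) = 1275
  E: 0 + 1(375.9) = 375.9
  H: 0 + 1(206.6) = 206.6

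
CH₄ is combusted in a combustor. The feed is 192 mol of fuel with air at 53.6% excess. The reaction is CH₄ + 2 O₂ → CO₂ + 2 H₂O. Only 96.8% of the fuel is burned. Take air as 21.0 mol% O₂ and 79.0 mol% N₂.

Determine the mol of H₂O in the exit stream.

Stoichiometric O₂ = 2 × 192 = 384 mol; O₂ fed = 384 × 1.536 = 589.8 mol.
N₂ fed = 589.8 × 79/21 = 2219 mol.
Fuel reacted = 0.968 × 192 → ξ = 185.9 mol.
Outlet (n = n₀ + ν ξ):
  CH₄: 192 − 1(185.9) = 6.144
  O₂: 589.8 − 2(185.9) = 218.1
  N₂: 2219 (inert)
  CO₂: 0 + 1(185.9) = 185.9
  H₂O: 0 + 2(185.9) = 371.7

372 mol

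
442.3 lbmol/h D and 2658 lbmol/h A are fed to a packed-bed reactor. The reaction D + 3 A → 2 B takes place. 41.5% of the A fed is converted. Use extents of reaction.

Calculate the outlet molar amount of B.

735 lbmol/h

A reacted = 0.415 × 2658 = 1103 lbmol/h; ν_A = −3, so ξ = 1103/3 = 367.7 lbmol/h.
Outlet amounts (n = n₀ + ν ξ):
  D: 442.3 − 1(367.7) = 74.61
  A: 2658 − 3(367.7) = 1555
  B: 0 + 2(367.7) = 735.4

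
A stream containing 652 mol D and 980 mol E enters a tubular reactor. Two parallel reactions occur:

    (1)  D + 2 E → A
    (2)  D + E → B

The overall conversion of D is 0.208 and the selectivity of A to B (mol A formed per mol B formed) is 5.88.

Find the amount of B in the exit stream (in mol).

19.7 mol

Conversion of D: D consumed = 0.208 × 652 = 135.6 mol = 1ξ₁ + 1ξ₂.
Selectivity: 1ξ₁ / (1ξ₂) = 5.88 → ξ₁ = 5.88 ξ₂.
Substitute: (1·5.88 + 1) ξ₂ = 135.6 → ξ₂ = 19.71 mol, ξ₁ = 115.9 mol.
Outlet amounts (n = n₀ + Σ ν·ξ):
  D: 652 − 1(115.9) − 1(19.71) = 516.4
  E: 980 − 2(115.9) − 1(19.71) = 728.5
  A: 0 + 1(115.9) = 115.9
  B: 0 + 1(19.71) = 19.71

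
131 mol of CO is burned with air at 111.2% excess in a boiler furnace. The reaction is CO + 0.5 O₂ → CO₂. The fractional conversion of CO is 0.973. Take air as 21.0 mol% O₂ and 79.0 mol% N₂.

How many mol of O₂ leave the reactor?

74.6 mol

Stoichiometric O₂ = 0.5 × 131 = 65.5 mol; O₂ fed = 65.5 × 2.112 = 138.3 mol.
N₂ fed = 138.3 × 79/21 = 520.4 mol.
Fuel reacted = 0.973 × 131 → ξ = 127.5 mol.
Outlet (n = n₀ + ν ξ):
  CO: 131 − 1(127.5) = 3.537
  O₂: 138.3 − 0.5(127.5) = 74.6
  N₂: 520.4 (inert)
  CO₂: 0 + 1(127.5) = 127.5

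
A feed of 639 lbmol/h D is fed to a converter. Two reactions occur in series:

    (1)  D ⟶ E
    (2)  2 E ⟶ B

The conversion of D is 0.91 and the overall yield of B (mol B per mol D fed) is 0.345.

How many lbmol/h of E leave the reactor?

Conversion of D: D consumed = 1ξ₁ = 0.91 × 639 → ξ₁ = 581.5 lbmol/h.
Yield of B: 1ξ₂ / 639 = 0.345 → ξ₂ = 220.5 lbmol/h.
Outlet amounts (n = n₀ + Σ ν·ξ):
  D: 639 − 1(581.5) = 57.51
  E: 0 + 1(581.5) − 2(220.5) = 140.6
  B: 0 + 1(220.5) = 220.5

141 lbmol/h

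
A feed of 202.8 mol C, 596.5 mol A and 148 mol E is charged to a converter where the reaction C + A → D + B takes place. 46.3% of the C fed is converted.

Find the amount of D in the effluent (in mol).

93.9 mol

C reacted = 0.463 × 202.8 = 93.9 mol; ν_C = −1, so ξ = 93.9/1 = 93.9 mol.
Outlet amounts (n = n₀ + ν ξ):
  C: 202.8 − 1(93.9) = 108.9
  A: 596.5 − 1(93.9) = 502.6
  D: 0 + 1(93.9) = 93.9
  B: 0 + 1(93.9) = 93.9
  E: 148 (inert)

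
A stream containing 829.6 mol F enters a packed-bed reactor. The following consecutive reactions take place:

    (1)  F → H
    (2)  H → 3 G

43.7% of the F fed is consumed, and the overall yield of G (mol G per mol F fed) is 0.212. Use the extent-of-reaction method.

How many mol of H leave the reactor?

Conversion of F: F consumed = 1ξ₁ = 0.437 × 829.6 → ξ₁ = 362.5 mol.
Yield of G: 3ξ₂ / 829.6 = 0.212 → ξ₂ = 58.63 mol.
Outlet amounts (n = n₀ + Σ ν·ξ):
  F: 829.6 − 1(362.5) = 467.1
  H: 0 + 1(362.5) − 1(58.63) = 303.9
  G: 0 + 3(58.63) = 175.9

304 mol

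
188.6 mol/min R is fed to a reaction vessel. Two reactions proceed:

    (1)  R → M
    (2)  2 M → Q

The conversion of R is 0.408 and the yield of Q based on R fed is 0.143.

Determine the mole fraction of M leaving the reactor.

0.142

Conversion of R: R consumed = 1ξ₁ = 0.408 × 188.6 → ξ₁ = 76.95 mol/min.
Yield of Q: 1ξ₂ / 188.6 = 0.143 → ξ₂ = 26.97 mol/min.
Outlet amounts (n = n₀ + Σ ν·ξ):
  R: 188.6 − 1(76.95) = 111.7
  M: 0 + 1(76.95) − 2(26.97) = 23.01
  Q: 0 + 1(26.97) = 26.97
Total out = 161.6 mol/min; y_M = 23.01 / 161.6 = 0.1424.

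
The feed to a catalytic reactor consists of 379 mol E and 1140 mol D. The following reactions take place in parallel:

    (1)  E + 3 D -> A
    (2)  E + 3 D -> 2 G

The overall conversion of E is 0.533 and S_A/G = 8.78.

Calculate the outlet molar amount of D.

Conversion of E: E consumed = 0.533 × 379 = 202 mol = 1ξ₁ + 1ξ₂.
Selectivity: 1ξ₁ / (2ξ₂) = 8.78 → ξ₁ = 17.56 ξ₂.
Substitute: (1·17.56 + 1) ξ₂ = 202 → ξ₂ = 10.88 mol, ξ₁ = 191.1 mol.
Outlet amounts (n = n₀ + Σ ν·ξ):
  E: 379 − 1(191.1) − 1(10.88) = 177
  D: 1140 − 3(191.1) − 3(10.88) = 534
  A: 0 + 1(191.1) = 191.1
  G: 0 + 2(10.88) = 21.77

534 mol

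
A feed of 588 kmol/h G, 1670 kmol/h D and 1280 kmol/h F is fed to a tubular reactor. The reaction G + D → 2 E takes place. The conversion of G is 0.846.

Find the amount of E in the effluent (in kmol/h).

G reacted = 0.846 × 588 = 497.4 kmol/h; ν_G = −1, so ξ = 497.4/1 = 497.4 kmol/h.
Outlet amounts (n = n₀ + ν ξ):
  G: 588 − 1(497.4) = 90.55
  D: 1670 − 1(497.4) = 1173
  E: 0 + 2(497.4) = 994.9
  F: 1280 (inert)

995 kmol/h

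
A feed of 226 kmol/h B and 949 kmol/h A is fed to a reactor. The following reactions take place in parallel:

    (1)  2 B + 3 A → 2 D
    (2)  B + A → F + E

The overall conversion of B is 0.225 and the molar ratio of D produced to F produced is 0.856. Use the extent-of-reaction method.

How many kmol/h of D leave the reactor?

23.5 kmol/h

Conversion of B: B consumed = 0.225 × 226 = 50.85 kmol/h = 2ξ₁ + 1ξ₂.
Selectivity: 2ξ₁ / (1ξ₂) = 0.856 → ξ₁ = 0.428 ξ₂.
Substitute: (2·0.428 + 1) ξ₂ = 50.85 → ξ₂ = 27.4 kmol/h, ξ₁ = 11.73 kmol/h.
Outlet amounts (n = n₀ + Σ ν·ξ):
  B: 226 − 2(11.73) − 1(27.4) = 175.2
  A: 949 − 3(11.73) − 1(27.4) = 886.4
  D: 0 + 2(11.73) = 23.45
  F: 0 + 1(27.4) = 27.4
  E: 0 + 1(27.4) = 27.4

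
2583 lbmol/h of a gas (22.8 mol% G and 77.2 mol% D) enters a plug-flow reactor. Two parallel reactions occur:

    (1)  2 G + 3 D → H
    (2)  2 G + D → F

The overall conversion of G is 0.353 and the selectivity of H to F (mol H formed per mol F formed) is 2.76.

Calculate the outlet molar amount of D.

1740 lbmol/h

Conversion of G: G consumed = 0.353 × 588.9 = 207.9 lbmol/h = 2ξ₁ + 2ξ₂.
Selectivity: 1ξ₁ / (1ξ₂) = 2.76 → ξ₁ = 2.76 ξ₂.
Substitute: (2·2.76 + 2) ξ₂ = 207.9 → ξ₂ = 27.64 lbmol/h, ξ₁ = 76.3 lbmol/h.
Outlet amounts (n = n₀ + Σ ν·ξ):
  G: 588.9 − 2(76.3) − 2(27.64) = 381
  D: 1994 − 3(76.3) − 1(27.64) = 1738
  H: 0 + 1(76.3) = 76.3
  F: 0 + 1(27.64) = 27.64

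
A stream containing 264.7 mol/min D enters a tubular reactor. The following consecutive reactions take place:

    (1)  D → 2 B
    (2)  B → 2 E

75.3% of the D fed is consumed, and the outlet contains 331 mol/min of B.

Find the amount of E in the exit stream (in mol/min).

135 mol/min

Conversion of D: D consumed = 1ξ₁ = 0.753 × 264.7 → ξ₁ = 199.3 mol/min.
B balance: n_B = 0 + 2ξ₁ − 1ξ₂ = 331 → ξ₂ = (2·199.3 − 331)/1 = 67.64 mol/min.
Outlet amounts (n = n₀ + Σ ν·ξ):
  D: 264.7 − 1(199.3) = 65.38
  B: 0 + 2(199.3) − 1(67.64) = 331
  E: 0 + 2(67.64) = 135.3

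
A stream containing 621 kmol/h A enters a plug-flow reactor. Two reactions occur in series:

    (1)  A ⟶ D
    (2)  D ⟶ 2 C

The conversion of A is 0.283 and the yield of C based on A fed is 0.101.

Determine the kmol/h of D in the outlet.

144 kmol/h

Conversion of A: A consumed = 1ξ₁ = 0.283 × 621 → ξ₁ = 175.7 kmol/h.
Yield of C: 2ξ₂ / 621 = 0.101 → ξ₂ = 31.36 kmol/h.
Outlet amounts (n = n₀ + Σ ν·ξ):
  A: 621 − 1(175.7) = 445.3
  D: 0 + 1(175.7) − 1(31.36) = 144.4
  C: 0 + 2(31.36) = 62.72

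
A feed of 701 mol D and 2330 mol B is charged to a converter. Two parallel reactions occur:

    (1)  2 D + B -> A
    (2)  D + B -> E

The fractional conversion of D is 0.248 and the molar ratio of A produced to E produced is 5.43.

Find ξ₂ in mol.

ξ₂ = 14.7 mol

Conversion of D: D consumed = 0.248 × 701 = 173.8 mol = 2ξ₁ + 1ξ₂.
Selectivity: 1ξ₁ / (1ξ₂) = 5.43 → ξ₁ = 5.43 ξ₂.
Substitute: (2·5.43 + 1) ξ₂ = 173.8 → ξ₂ = 14.66 mol, ξ₁ = 79.59 mol.
Outlet amounts (n = n₀ + Σ ν·ξ):
  D: 701 − 2(79.59) − 1(14.66) = 527.2
  B: 2330 − 1(79.59) − 1(14.66) = 2236
  A: 0 + 1(79.59) = 79.59
  E: 0 + 1(14.66) = 14.66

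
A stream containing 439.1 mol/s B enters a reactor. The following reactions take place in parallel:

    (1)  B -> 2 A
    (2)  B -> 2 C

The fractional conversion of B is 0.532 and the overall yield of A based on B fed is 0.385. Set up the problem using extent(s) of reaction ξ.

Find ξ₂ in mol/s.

ξ₂ = 149 mol/s

Yield of A: 2ξ₁ / 439.1 = 0.385 → ξ₁ = 84.53 mol/s.
Conversion of B: 1ξ₁ + 1ξ₂ = 0.532 × 439.1 = 233.6 → ξ₂ = 149.1 mol/s.
Outlet amounts (n = n₀ + Σ ν·ξ):
  B: 439.1 − 1(84.53) − 1(149.1) = 205.5
  A: 0 + 2(84.53) = 169.1
  C: 0 + 2(149.1) = 298.1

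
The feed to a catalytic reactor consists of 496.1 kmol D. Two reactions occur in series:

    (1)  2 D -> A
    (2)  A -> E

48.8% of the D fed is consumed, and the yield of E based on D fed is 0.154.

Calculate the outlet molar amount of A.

44.6 kmol

Conversion of D: D consumed = 2ξ₁ = 0.488 × 496.1 → ξ₁ = 121 kmol.
Yield of E: 1ξ₂ / 496.1 = 0.154 → ξ₂ = 76.4 kmol.
Outlet amounts (n = n₀ + Σ ν·ξ):
  D: 496.1 − 2(121) = 254
  A: 0 + 1(121) − 1(76.4) = 44.65
  E: 0 + 1(76.4) = 76.4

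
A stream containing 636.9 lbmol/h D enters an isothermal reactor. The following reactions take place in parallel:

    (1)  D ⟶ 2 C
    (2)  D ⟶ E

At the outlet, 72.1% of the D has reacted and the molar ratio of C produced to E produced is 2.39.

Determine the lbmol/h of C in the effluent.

500 lbmol/h

Conversion of D: D consumed = 0.721 × 636.9 = 459.2 lbmol/h = 1ξ₁ + 1ξ₂.
Selectivity: 2ξ₁ / (1ξ₂) = 2.39 → ξ₁ = 1.195 ξ₂.
Substitute: (1·1.195 + 1) ξ₂ = 459.2 → ξ₂ = 209.2 lbmol/h, ξ₁ = 250 lbmol/h.
Outlet amounts (n = n₀ + Σ ν·ξ):
  D: 636.9 − 1(250) − 1(209.2) = 177.7
  C: 0 + 2(250) = 500
  E: 0 + 1(209.2) = 209.2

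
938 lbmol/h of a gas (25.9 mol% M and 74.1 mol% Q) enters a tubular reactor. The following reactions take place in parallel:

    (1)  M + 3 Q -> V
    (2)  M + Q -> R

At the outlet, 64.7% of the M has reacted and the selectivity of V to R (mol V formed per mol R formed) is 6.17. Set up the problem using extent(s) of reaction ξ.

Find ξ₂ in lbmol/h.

Conversion of M: M consumed = 0.647 × 242.9 = 157.2 lbmol/h = 1ξ₁ + 1ξ₂.
Selectivity: 1ξ₁ / (1ξ₂) = 6.17 → ξ₁ = 6.17 ξ₂.
Substitute: (1·6.17 + 1) ξ₂ = 157.2 → ξ₂ = 21.92 lbmol/h, ξ₁ = 135.3 lbmol/h.
Outlet amounts (n = n₀ + Σ ν·ξ):
  M: 242.9 − 1(135.3) − 1(21.92) = 85.76
  Q: 695.1 − 3(135.3) − 1(21.92) = 267.4
  V: 0 + 1(135.3) = 135.3
  R: 0 + 1(21.92) = 21.92

ξ₂ = 21.9 lbmol/h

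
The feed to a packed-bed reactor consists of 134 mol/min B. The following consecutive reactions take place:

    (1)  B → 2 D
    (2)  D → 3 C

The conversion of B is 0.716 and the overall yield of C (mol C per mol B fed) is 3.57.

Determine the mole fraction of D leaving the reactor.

Conversion of B: B consumed = 1ξ₁ = 0.716 × 134 → ξ₁ = 95.94 mol/min.
Yield of C: 3ξ₂ / 134 = 3.57 → ξ₂ = 159.5 mol/min.
Outlet amounts (n = n₀ + Σ ν·ξ):
  B: 134 − 1(95.94) = 38.06
  D: 0 + 2(95.94) − 1(159.5) = 32.43
  C: 0 + 3(159.5) = 478.4
Total out = 548.9 mol/min; y_D = 32.43 / 548.9 = 0.05908.

0.0591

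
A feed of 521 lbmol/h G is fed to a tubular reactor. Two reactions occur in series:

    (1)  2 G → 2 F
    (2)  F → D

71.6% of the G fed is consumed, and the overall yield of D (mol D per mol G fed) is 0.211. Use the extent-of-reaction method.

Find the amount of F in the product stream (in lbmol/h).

Conversion of G: G consumed = 2ξ₁ = 0.716 × 521 → ξ₁ = 186.5 lbmol/h.
Yield of D: 1ξ₂ / 521 = 0.211 → ξ₂ = 109.9 lbmol/h.
Outlet amounts (n = n₀ + Σ ν·ξ):
  G: 521 − 2(186.5) = 148
  F: 0 + 2(186.5) − 1(109.9) = 263.1
  D: 0 + 1(109.9) = 109.9

263 lbmol/h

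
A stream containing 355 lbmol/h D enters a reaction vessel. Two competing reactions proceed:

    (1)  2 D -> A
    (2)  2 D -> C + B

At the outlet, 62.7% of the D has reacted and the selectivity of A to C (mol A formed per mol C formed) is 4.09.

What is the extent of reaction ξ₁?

Conversion of D: D consumed = 0.627 × 355 = 222.6 lbmol/h = 2ξ₁ + 2ξ₂.
Selectivity: 1ξ₁ / (1ξ₂) = 4.09 → ξ₁ = 4.09 ξ₂.
Substitute: (2·4.09 + 2) ξ₂ = 222.6 → ξ₂ = 21.86 lbmol/h, ξ₁ = 89.43 lbmol/h.
Outlet amounts (n = n₀ + Σ ν·ξ):
  D: 355 − 2(89.43) − 2(21.86) = 132.4
  A: 0 + 1(89.43) = 89.43
  C: 0 + 1(21.86) = 21.86
  B: 0 + 1(21.86) = 21.86

ξ₁ = 89.4 lbmol/h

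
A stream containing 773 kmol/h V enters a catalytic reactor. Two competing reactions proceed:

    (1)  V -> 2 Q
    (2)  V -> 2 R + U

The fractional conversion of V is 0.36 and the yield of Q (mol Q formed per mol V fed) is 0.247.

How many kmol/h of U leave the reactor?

183 kmol/h

Yield of Q: 2ξ₁ / 773 = 0.247 → ξ₁ = 95.47 kmol/h.
Conversion of V: 1ξ₁ + 1ξ₂ = 0.36 × 773 = 278.3 → ξ₂ = 182.8 kmol/h.
Outlet amounts (n = n₀ + Σ ν·ξ):
  V: 773 − 1(95.47) − 1(182.8) = 494.7
  Q: 0 + 2(95.47) = 190.9
  R: 0 + 2(182.8) = 365.6
  U: 0 + 1(182.8) = 182.8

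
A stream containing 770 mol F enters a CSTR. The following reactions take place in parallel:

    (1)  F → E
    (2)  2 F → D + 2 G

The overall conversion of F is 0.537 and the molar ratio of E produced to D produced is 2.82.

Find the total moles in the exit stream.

Conversion of F: F consumed = 0.537 × 770 = 413.5 mol = 1ξ₁ + 2ξ₂.
Selectivity: 1ξ₁ / (1ξ₂) = 2.82 → ξ₁ = 2.82 ξ₂.
Substitute: (1·2.82 + 2) ξ₂ = 413.5 → ξ₂ = 85.79 mol, ξ₁ = 241.9 mol.
Outlet amounts (n = n₀ + Σ ν·ξ):
  F: 770 − 1(241.9) − 2(85.79) = 356.5
  E: 0 + 1(241.9) = 241.9
  D: 0 + 1(85.79) = 85.79
  G: 0 + 2(85.79) = 171.6
Total out = 356.5 + 241.9 + 85.79 + 171.6 = 855.8 mol.

856 mol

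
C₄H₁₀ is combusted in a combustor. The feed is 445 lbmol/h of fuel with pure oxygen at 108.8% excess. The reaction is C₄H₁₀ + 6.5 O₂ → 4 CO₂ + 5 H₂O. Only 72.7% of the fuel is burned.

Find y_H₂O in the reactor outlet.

0.232

Stoichiometric O₂ = 6.5 × 445 = 2892 lbmol/h; O₂ fed = 2892 × 2.088 = 6040 lbmol/h.
Fuel reacted = 0.727 × 445 → ξ = 323.5 lbmol/h.
Outlet (n = n₀ + ν ξ):
  C₄H₁₀: 445 − 1(323.5) = 121.5
  O₂: 6040 − 6.5(323.5) = 3937
  CO₂: 0 + 4(323.5) = 1294
  H₂O: 0 + 5(323.5) = 1618
Total out = 6970 lbmol/h; y_H₂O = 1618 / 6970 = 0.2321.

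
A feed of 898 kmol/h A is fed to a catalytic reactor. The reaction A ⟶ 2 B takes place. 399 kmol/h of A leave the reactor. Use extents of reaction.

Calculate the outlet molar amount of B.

998 kmol/h

For A: n = n₀ − 1ξ → 399 = 898 − 1ξ, giving ξ = 499 kmol/h.
Outlet amounts (n = n₀ + ν ξ):
  A: 898 − 1(499) = 399
  B: 0 + 2(499) = 998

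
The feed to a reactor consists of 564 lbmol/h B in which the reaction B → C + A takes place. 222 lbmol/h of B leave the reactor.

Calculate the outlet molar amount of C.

For B: n = n₀ − 1ξ → 222 = 564 − 1ξ, giving ξ = 342 lbmol/h.
Outlet amounts (n = n₀ + ν ξ):
  B: 564 − 1(342) = 222
  C: 0 + 1(342) = 342
  A: 0 + 1(342) = 342

342 lbmol/h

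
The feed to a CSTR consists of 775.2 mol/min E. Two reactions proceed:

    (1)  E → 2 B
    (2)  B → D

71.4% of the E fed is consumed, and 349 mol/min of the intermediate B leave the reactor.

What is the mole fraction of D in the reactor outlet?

Conversion of E: E consumed = 1ξ₁ = 0.714 × 775.2 → ξ₁ = 553.5 mol/min.
B balance: n_B = 0 + 2ξ₁ − 1ξ₂ = 349 → ξ₂ = (2·553.5 − 349)/1 = 758 mol/min.
Outlet amounts (n = n₀ + Σ ν·ξ):
  E: 775.2 − 1(553.5) = 221.7
  B: 0 + 2(553.5) − 1(758) = 349
  D: 0 + 1(758) = 758
Total out = 1329 mol/min; y_D = 758 / 1329 = 0.5705.

0.57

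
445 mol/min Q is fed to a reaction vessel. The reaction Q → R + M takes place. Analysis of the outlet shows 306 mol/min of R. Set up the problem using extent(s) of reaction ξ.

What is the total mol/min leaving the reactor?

For R: n = n₀ + 1ξ → 306 = 0 + 1ξ, giving ξ = 306 mol/min.
Outlet amounts (n = n₀ + ν ξ):
  Q: 445 − 1(306) = 139
  R: 0 + 1(306) = 306
  M: 0 + 1(306) = 306
Total out = 139 + 306 + 306 = 751 mol/min.

751 mol/min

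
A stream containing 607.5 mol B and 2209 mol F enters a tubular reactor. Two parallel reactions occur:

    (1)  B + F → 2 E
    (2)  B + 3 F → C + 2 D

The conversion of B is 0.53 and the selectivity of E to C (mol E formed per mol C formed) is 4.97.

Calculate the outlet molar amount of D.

185 mol

Conversion of B: B consumed = 0.53 × 607.5 = 322 mol = 1ξ₁ + 1ξ₂.
Selectivity: 2ξ₁ / (1ξ₂) = 4.97 → ξ₁ = 2.485 ξ₂.
Substitute: (1·2.485 + 1) ξ₂ = 322 → ξ₂ = 92.39 mol, ξ₁ = 229.6 mol.
Outlet amounts (n = n₀ + Σ ν·ξ):
  B: 607.5 − 1(229.6) − 1(92.39) = 285.5
  F: 2209 − 1(229.6) − 3(92.39) = 1702
  E: 0 + 2(229.6) = 459.2
  C: 0 + 1(92.39) = 92.39
  D: 0 + 2(92.39) = 184.8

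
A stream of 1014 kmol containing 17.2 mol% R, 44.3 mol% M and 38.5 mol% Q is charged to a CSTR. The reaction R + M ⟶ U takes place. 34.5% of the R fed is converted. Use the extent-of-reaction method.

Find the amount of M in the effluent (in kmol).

389 kmol

R reacted = 0.345 × 174.4 = 60.17 kmol; ν_R = −1, so ξ = 60.17/1 = 60.17 kmol.
Outlet amounts (n = n₀ + ν ξ):
  R: 174.4 − 1(60.17) = 114.2
  M: 449.2 − 1(60.17) = 389
  U: 0 + 1(60.17) = 60.17
  Q: 390.4 (inert)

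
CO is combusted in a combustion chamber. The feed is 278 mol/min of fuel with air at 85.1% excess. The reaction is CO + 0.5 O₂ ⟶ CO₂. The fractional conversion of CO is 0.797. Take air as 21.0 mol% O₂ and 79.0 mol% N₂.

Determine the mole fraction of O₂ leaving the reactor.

Stoichiometric O₂ = 0.5 × 278 = 139 mol/min; O₂ fed = 139 × 1.851 = 257.3 mol/min.
N₂ fed = 257.3 × 79/21 = 967.9 mol/min.
Fuel reacted = 0.797 × 278 → ξ = 221.6 mol/min.
Outlet (n = n₀ + ν ξ):
  CO: 278 − 1(221.6) = 56.43
  O₂: 257.3 − 0.5(221.6) = 146.5
  N₂: 967.9 (inert)
  CO₂: 0 + 1(221.6) = 221.6
Total out = 1392 mol/min; y_O₂ = 146.5 / 1392 = 0.1052.

0.105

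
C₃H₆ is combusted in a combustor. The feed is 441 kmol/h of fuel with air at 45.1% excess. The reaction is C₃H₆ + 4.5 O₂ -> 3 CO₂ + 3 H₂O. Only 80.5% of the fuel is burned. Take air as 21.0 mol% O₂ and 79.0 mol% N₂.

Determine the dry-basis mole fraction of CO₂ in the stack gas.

0.0803

Stoichiometric O₂ = 4.5 × 441 = 1984 kmol/h; O₂ fed = 1984 × 1.451 = 2880 kmol/h.
N₂ fed = 2880 × 79/21 = 10830 kmol/h.
Fuel reacted = 0.805 × 441 → ξ = 355 kmol/h.
Outlet (n = n₀ + ν ξ):
  C₃H₆: 441 − 1(355) = 86
  O₂: 2880 − 4.5(355) = 1282
  N₂: 10830 (inert)
  CO₂: 0 + 3(355) = 1065
  H₂O: 0 + 3(355) = 1065
Dry total = 13270 kmol/h; y_CO₂ (dry) = 1065 / 13270 = 0.08028.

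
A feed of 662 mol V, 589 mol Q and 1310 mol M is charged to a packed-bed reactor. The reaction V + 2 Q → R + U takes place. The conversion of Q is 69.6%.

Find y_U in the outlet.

0.087

Q reacted = 0.696 × 589 = 409.9 mol; ν_Q = −2, so ξ = 409.9/2 = 205 mol.
Outlet amounts (n = n₀ + ν ξ):
  V: 662 − 1(205) = 457
  Q: 589 − 2(205) = 179.1
  R: 0 + 1(205) = 205
  U: 0 + 1(205) = 205
  M: 1310 (inert)
Total out = 2356 mol; y_U = 205 / 2356 = 0.087.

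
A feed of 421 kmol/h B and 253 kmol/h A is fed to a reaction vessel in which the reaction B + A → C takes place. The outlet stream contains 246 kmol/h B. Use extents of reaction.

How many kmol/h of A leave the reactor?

78 kmol/h

For B: n = n₀ − 1ξ → 246 = 421 − 1ξ, giving ξ = 175 kmol/h.
Outlet amounts (n = n₀ + ν ξ):
  B: 421 − 1(175) = 246
  A: 253 − 1(175) = 78
  C: 0 + 1(175) = 175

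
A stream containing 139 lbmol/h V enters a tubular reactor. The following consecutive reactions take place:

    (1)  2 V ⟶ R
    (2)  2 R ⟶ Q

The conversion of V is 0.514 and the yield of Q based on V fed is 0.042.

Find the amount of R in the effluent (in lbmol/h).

Conversion of V: V consumed = 2ξ₁ = 0.514 × 139 → ξ₁ = 35.72 lbmol/h.
Yield of Q: 1ξ₂ / 139 = 0.042 → ξ₂ = 5.838 lbmol/h.
Outlet amounts (n = n₀ + Σ ν·ξ):
  V: 139 − 2(35.72) = 67.55
  R: 0 + 1(35.72) − 2(5.838) = 24.05
  Q: 0 + 1(5.838) = 5.838

24 lbmol/h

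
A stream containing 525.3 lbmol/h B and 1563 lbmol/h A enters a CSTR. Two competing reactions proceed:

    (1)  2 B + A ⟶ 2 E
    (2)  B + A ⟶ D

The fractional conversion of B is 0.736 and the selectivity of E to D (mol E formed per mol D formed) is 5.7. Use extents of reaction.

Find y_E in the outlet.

0.176

Conversion of B: B consumed = 0.736 × 525.3 = 386.6 lbmol/h = 2ξ₁ + 1ξ₂.
Selectivity: 2ξ₁ / (1ξ₂) = 5.7 → ξ₁ = 2.85 ξ₂.
Substitute: (2·2.85 + 1) ξ₂ = 386.6 → ξ₂ = 57.7 lbmol/h, ξ₁ = 164.5 lbmol/h.
Outlet amounts (n = n₀ + Σ ν·ξ):
  B: 525.3 − 2(164.5) − 1(57.7) = 138.7
  A: 1563 − 1(164.5) − 1(57.7) = 1341
  E: 0 + 2(164.5) = 328.9
  D: 0 + 1(57.7) = 57.7
Total out = 1866 lbmol/h; y_E = 328.9 / 1866 = 0.1763.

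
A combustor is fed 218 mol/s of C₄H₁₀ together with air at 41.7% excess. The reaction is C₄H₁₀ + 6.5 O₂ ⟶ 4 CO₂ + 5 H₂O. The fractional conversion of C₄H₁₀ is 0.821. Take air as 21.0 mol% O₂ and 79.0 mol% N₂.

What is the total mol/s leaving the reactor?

Stoichiometric O₂ = 6.5 × 218 = 1417 mol/s; O₂ fed = 1417 × 1.417 = 2008 mol/s.
N₂ fed = 2008 × 79/21 = 7553 mol/s.
Fuel reacted = 0.821 × 218 → ξ = 179 mol/s.
Outlet (n = n₀ + ν ξ):
  C₄H₁₀: 218 − 1(179) = 39.02
  O₂: 2008 − 6.5(179) = 844.5
  N₂: 7553 (inert)
  CO₂: 0 + 4(179) = 715.9
  H₂O: 0 + 5(179) = 894.9
Total out = 39.02 + 844.5 + 7553 + 715.9 + 894.9 = 10050 mol/s.

10000 mol/s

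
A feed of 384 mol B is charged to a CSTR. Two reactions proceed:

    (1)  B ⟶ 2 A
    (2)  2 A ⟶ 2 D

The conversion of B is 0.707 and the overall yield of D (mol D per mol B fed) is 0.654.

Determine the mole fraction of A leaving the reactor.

0.445

Conversion of B: B consumed = 1ξ₁ = 0.707 × 384 → ξ₁ = 271.5 mol.
Yield of D: 2ξ₂ / 384 = 0.654 → ξ₂ = 125.6 mol.
Outlet amounts (n = n₀ + Σ ν·ξ):
  B: 384 − 1(271.5) = 112.5
  A: 0 + 2(271.5) − 2(125.6) = 291.8
  D: 0 + 2(125.6) = 251.1
Total out = 655.5 mol; y_A = 291.8 / 655.5 = 0.4452.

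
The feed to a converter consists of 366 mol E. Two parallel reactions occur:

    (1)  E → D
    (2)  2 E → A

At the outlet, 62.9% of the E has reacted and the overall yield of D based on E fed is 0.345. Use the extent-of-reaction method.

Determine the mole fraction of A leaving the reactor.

0.166

Yield of D: 1ξ₁ / 366 = 0.345 → ξ₁ = 126.3 mol.
Conversion of E: 1ξ₁ + 2ξ₂ = 0.629 × 366 = 230.2 → ξ₂ = 51.97 mol.
Outlet amounts (n = n₀ + Σ ν·ξ):
  E: 366 − 1(126.3) − 2(51.97) = 135.8
  D: 0 + 1(126.3) = 126.3
  A: 0 + 1(51.97) = 51.97
Total out = 314 mol; y_A = 51.97 / 314 = 0.1655.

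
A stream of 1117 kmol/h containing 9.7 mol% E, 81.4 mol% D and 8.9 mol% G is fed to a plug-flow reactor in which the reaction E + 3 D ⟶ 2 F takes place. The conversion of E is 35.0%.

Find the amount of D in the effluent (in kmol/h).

795 kmol/h

E reacted = 0.35 × 108.3 = 37.92 kmol/h; ν_E = −1, so ξ = 37.92/1 = 37.92 kmol/h.
Outlet amounts (n = n₀ + ν ξ):
  E: 108.3 − 1(37.92) = 70.43
  D: 909.2 − 3(37.92) = 795.5
  F: 0 + 2(37.92) = 75.84
  G: 99.41 (inert)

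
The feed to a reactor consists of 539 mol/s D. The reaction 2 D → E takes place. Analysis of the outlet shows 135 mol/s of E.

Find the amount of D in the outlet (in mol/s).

269 mol/s

For E: n = n₀ + 1ξ → 135 = 0 + 1ξ, giving ξ = 135 mol/s.
Outlet amounts (n = n₀ + ν ξ):
  D: 539 − 2(135) = 269
  E: 0 + 1(135) = 135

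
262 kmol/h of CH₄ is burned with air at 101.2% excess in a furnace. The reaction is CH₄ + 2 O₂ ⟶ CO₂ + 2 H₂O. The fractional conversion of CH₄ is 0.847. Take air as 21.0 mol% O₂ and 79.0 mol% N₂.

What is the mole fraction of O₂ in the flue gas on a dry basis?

0.126

Stoichiometric O₂ = 2 × 262 = 524 kmol/h; O₂ fed = 524 × 2.012 = 1054 kmol/h.
N₂ fed = 1054 × 79/21 = 3966 kmol/h.
Fuel reacted = 0.847 × 262 → ξ = 221.9 kmol/h.
Outlet (n = n₀ + ν ξ):
  CH₄: 262 − 1(221.9) = 40.09
  O₂: 1054 − 2(221.9) = 610.5
  N₂: 3966 (inert)
  CO₂: 0 + 1(221.9) = 221.9
  H₂O: 0 + 2(221.9) = 443.8
Dry total = 4839 kmol/h; y_O₂ (dry) = 610.5 / 4839 = 0.1262.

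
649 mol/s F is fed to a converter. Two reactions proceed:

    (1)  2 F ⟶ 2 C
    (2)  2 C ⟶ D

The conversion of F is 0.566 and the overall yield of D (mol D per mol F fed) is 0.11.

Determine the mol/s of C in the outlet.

225 mol/s

Conversion of F: F consumed = 2ξ₁ = 0.566 × 649 → ξ₁ = 183.7 mol/s.
Yield of D: 1ξ₂ / 649 = 0.11 → ξ₂ = 71.39 mol/s.
Outlet amounts (n = n₀ + Σ ν·ξ):
  F: 649 − 2(183.7) = 281.7
  C: 0 + 2(183.7) − 2(71.39) = 224.6
  D: 0 + 1(71.39) = 71.39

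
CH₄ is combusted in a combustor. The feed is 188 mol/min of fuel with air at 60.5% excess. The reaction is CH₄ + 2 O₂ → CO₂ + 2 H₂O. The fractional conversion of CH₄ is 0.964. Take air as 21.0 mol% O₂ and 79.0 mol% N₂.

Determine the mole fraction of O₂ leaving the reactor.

0.0787

Stoichiometric O₂ = 2 × 188 = 376 mol/min; O₂ fed = 376 × 1.605 = 603.5 mol/min.
N₂ fed = 603.5 × 79/21 = 2270 mol/min.
Fuel reacted = 0.964 × 188 → ξ = 181.2 mol/min.
Outlet (n = n₀ + ν ξ):
  CH₄: 188 − 1(181.2) = 6.768
  O₂: 603.5 − 2(181.2) = 241
  N₂: 2270 (inert)
  CO₂: 0 + 1(181.2) = 181.2
  H₂O: 0 + 2(181.2) = 362.5
Total out = 3062 mol/min; y_O₂ = 241 / 3062 = 0.07872.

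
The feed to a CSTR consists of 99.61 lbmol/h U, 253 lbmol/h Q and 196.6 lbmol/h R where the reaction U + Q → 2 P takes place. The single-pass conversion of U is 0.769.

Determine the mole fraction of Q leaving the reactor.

U reacted = 0.769 × 99.61 = 76.6 lbmol/h; ν_U = −1, so ξ = 76.6/1 = 76.6 lbmol/h.
Outlet amounts (n = n₀ + ν ξ):
  U: 99.61 − 1(76.6) = 23.01
  Q: 253 − 1(76.6) = 176.4
  P: 0 + 2(76.6) = 153.2
  R: 196.6 (inert)
Total out = 549.2 lbmol/h; y_Q = 176.4 / 549.2 = 0.3212.

0.321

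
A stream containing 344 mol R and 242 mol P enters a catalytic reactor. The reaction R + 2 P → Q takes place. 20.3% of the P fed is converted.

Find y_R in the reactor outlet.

P reacted = 0.203 × 242 = 49.13 mol; ν_P = −2, so ξ = 49.13/2 = 24.56 mol.
Outlet amounts (n = n₀ + ν ξ):
  R: 344 − 1(24.56) = 319.4
  P: 242 − 2(24.56) = 192.9
  Q: 0 + 1(24.56) = 24.56
Total out = 536.9 mol; y_R = 319.4 / 536.9 = 0.595.

0.595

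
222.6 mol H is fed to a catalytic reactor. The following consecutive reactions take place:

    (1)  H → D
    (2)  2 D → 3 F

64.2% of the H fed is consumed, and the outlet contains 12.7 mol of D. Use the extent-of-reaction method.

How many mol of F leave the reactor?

Conversion of H: H consumed = 1ξ₁ = 0.642 × 222.6 → ξ₁ = 142.9 mol.
D balance: n_D = 0 + 1ξ₁ − 2ξ₂ = 12.7 → ξ₂ = (1·142.9 − 12.7)/2 = 65.1 mol.
Outlet amounts (n = n₀ + Σ ν·ξ):
  H: 222.6 − 1(142.9) = 79.69
  D: 0 + 1(142.9) − 2(65.1) = 12.7
  F: 0 + 3(65.1) = 195.3

195 mol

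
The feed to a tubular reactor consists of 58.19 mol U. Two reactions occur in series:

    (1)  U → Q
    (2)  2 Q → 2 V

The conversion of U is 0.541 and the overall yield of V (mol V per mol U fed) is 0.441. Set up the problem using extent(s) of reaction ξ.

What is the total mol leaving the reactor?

Conversion of U: U consumed = 1ξ₁ = 0.541 × 58.19 → ξ₁ = 31.48 mol.
Yield of V: 2ξ₂ / 58.19 = 0.441 → ξ₂ = 12.83 mol.
Outlet amounts (n = n₀ + Σ ν·ξ):
  U: 58.19 − 1(31.48) = 26.71
  Q: 0 + 1(31.48) − 2(12.83) = 5.819
  V: 0 + 2(12.83) = 25.66
Total out = 26.71 + 5.819 + 25.66 = 58.19 mol.

58.2 mol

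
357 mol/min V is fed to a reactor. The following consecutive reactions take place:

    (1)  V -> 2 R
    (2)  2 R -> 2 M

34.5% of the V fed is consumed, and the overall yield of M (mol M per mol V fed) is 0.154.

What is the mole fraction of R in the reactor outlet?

0.399

Conversion of V: V consumed = 1ξ₁ = 0.345 × 357 → ξ₁ = 123.2 mol/min.
Yield of M: 2ξ₂ / 357 = 0.154 → ξ₂ = 27.49 mol/min.
Outlet amounts (n = n₀ + Σ ν·ξ):
  V: 357 − 1(123.2) = 233.8
  R: 0 + 2(123.2) − 2(27.49) = 191.4
  M: 0 + 2(27.49) = 54.98
Total out = 480.2 mol/min; y_R = 191.4 / 480.2 = 0.3985.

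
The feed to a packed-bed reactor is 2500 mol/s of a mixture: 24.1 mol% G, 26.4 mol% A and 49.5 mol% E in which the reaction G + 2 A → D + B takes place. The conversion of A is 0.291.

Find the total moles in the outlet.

A reacted = 0.291 × 660 = 192.1 mol/s; ν_A = −2, so ξ = 192.1/2 = 96.03 mol/s.
Outlet amounts (n = n₀ + ν ξ):
  G: 602.5 − 1(96.03) = 506.5
  A: 660 − 2(96.03) = 467.9
  D: 0 + 1(96.03) = 96.03
  B: 0 + 1(96.03) = 96.03
  E: 1238 (inert)
Total out = 506.5 + 467.9 + 96.03 + 96.03 + 1238 = 2404 mol/s.

2400 mol/s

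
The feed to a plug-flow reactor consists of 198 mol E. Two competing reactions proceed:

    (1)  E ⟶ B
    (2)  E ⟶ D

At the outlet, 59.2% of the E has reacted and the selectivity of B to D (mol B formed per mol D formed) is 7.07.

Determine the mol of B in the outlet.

103 mol

Conversion of E: E consumed = 0.592 × 198 = 117.2 mol = 1ξ₁ + 1ξ₂.
Selectivity: 1ξ₁ / (1ξ₂) = 7.07 → ξ₁ = 7.07 ξ₂.
Substitute: (1·7.07 + 1) ξ₂ = 117.2 → ξ₂ = 14.52 mol, ξ₁ = 102.7 mol.
Outlet amounts (n = n₀ + Σ ν·ξ):
  E: 198 − 1(102.7) − 1(14.52) = 80.78
  B: 0 + 1(102.7) = 102.7
  D: 0 + 1(14.52) = 14.52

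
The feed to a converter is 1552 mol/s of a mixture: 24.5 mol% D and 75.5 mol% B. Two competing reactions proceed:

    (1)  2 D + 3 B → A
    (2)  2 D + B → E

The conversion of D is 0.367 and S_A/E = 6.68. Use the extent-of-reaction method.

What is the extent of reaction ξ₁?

Conversion of D: D consumed = 0.367 × 380.2 = 139.5 mol/s = 2ξ₁ + 2ξ₂.
Selectivity: 1ξ₁ / (1ξ₂) = 6.68 → ξ₁ = 6.68 ξ₂.
Substitute: (2·6.68 + 2) ξ₂ = 139.5 → ξ₂ = 9.085 mol/s, ξ₁ = 60.69 mol/s.
Outlet amounts (n = n₀ + Σ ν·ξ):
  D: 380.2 − 2(60.69) − 2(9.085) = 240.7
  B: 1172 − 3(60.69) − 1(9.085) = 980.6
  A: 0 + 1(60.69) = 60.69
  E: 0 + 1(9.085) = 9.085

ξ₁ = 60.7 mol/s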